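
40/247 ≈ 0.162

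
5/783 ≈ 0.00639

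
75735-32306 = 43429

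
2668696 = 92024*29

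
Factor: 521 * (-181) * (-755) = 5^1 * 151^1 * 181^1 * 521^1 = 71197255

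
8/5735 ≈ 0.00139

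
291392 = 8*36424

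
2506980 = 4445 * 564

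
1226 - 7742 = -6516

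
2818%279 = 28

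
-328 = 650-978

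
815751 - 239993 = 575758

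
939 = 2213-1274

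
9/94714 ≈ 0.0000950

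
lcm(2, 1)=2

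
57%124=57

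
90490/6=15081 + 2/3≈15081.67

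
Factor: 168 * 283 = 2^3 * 3^1 * 7^1 * 283^1 = 47544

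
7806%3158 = 1490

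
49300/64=12325/16 ≈ 770.31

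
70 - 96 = -26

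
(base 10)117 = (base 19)63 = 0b1110101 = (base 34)3f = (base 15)7c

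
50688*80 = 4055040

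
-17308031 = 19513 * (-887)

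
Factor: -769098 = -1*2^1*3^1*11^1*43^1*271^1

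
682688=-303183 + 985871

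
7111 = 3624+3487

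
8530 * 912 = 7779360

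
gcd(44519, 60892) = 1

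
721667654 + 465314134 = 1186981788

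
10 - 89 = -79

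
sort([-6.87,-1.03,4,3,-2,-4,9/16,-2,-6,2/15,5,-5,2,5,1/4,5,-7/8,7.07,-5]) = [-6.87,-6,-5,-5,-4,-2,-2,-1.03,-7/8,2/15,1/4,9/16,2,3,4,5,5,5,7.07]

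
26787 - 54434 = -27647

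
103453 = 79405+24048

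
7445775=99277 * 75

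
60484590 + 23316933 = 83801523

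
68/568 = 17/142 ≈ 0.120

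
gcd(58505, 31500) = 5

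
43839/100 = 438 + 39/100 = 438.39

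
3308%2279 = 1029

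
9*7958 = 71622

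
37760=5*7552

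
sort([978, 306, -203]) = [-203, 306, 978]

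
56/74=28/37 ≈ 0.757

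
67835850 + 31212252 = 99048102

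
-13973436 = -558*25042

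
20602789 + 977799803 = 998402592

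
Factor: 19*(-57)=-1*3^1*19^2=-1083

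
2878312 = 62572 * 46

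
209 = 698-489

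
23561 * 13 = 306293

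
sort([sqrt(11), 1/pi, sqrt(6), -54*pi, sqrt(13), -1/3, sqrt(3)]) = [-54*pi, -1/3, 1/pi, sqrt(3), sqrt(6), sqrt(11), sqrt(13)]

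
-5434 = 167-5601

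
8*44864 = 358912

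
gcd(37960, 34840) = 520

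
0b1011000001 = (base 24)159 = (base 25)135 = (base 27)q3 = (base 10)705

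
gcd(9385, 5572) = 1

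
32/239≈0.134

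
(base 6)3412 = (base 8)1440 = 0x320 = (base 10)800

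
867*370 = 320790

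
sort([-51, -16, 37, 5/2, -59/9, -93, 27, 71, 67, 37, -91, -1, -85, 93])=[-93, -91, -85, -51, -16, -59/9, -1, 5/2, 27, 37, 37, 67, 71, 93]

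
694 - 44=650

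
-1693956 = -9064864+7370908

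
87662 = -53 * (-1654)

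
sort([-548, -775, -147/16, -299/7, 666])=[-775, -548, -299/7, -147/16, 666]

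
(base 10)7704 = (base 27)af9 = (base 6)55400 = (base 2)1111000011000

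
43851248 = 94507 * 464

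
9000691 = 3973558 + 5027133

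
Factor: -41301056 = -1 * 2^6 * 645329^1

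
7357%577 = 433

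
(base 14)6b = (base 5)340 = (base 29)38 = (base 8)137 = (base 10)95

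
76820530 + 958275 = 77778805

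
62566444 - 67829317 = -5262873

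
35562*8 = 284496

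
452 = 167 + 285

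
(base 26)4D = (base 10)117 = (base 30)3R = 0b1110101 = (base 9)140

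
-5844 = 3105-8949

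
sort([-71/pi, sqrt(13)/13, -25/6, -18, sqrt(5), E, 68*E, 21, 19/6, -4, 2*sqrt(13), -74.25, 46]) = [-74.25, -71/pi, -18, -25/6, -4, sqrt(13)/13, sqrt(5), E, 19/6, 2*sqrt(13), 21, 46, 68*E]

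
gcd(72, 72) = 72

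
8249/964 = 8+537/964 ≈ 8.56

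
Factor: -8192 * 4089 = -1 * 2^13 * 3^1 * 29^1 * 47^1 = -33497088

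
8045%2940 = 2165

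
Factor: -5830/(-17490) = 3^(-1) = 1/3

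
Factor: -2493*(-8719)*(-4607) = -1*3^2*17^1*271^1*277^1*8719^1 = -100139903469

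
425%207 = 11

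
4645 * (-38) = -176510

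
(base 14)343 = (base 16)287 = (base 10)647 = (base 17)241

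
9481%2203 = 669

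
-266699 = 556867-823566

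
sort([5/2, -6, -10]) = [-10, -6, 5/2]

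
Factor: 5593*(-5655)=-1*3^1*5^1*7^1*13^1*17^1*29^1*47^1=-31628415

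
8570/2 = 4285 = 4285.00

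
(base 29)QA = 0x2FC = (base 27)118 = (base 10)764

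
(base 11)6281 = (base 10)8317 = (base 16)207d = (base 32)83t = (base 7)33151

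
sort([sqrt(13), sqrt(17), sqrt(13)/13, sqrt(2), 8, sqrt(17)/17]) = [sqrt(17)/17, sqrt(13)/13, sqrt(2), sqrt(13), sqrt(17), 8]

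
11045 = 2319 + 8726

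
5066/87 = 58 + 20/87 ≈ 58.23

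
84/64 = 1 + 5/16 ≈ 1.31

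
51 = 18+33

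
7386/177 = 41 + 43/59 ≈ 41.73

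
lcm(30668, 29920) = 1226720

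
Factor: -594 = -1*2^1*3^3*11^1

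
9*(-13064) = -117576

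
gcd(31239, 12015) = 2403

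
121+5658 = 5779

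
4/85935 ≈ 0.0000465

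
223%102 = 19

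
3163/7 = 451 + 6/7 ≈ 451.86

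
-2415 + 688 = -1727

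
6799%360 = 319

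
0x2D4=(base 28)PO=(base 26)11M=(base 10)724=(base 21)1DA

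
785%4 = 1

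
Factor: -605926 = -1*2^1*29^1*31^1*337^1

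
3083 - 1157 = 1926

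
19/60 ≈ 0.317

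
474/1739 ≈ 0.273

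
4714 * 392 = 1847888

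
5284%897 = 799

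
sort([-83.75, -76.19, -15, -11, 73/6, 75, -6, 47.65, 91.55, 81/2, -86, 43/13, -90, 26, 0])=[-90, -86, -83.75, -76.19, -15, -11, -6, 0, 43/13, 73/6, 26, 81/2, 47.65, 75, 91.55]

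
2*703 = 1406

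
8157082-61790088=-53633006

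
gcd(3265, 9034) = 1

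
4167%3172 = 995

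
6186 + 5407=11593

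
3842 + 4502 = 8344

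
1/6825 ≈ 0.000147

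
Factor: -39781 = -1*7^1*5683^1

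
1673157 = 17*98421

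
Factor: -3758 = -1 * 2^1 * 1879^1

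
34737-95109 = -60372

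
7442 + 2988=10430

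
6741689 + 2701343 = 9443032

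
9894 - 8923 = 971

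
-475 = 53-528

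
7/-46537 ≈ -0.000150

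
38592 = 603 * 64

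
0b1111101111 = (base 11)836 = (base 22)21h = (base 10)1007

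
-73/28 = -2 - 17/28 ≈ -2.61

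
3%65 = 3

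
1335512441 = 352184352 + 983328089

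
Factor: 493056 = 2^9*3^2*107^1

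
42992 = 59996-17004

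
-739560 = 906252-1645812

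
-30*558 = -16740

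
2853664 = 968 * 2948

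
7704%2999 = 1706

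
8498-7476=1022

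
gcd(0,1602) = 1602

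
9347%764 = 179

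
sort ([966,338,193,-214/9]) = [-214/9,193,338,966]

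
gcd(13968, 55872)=13968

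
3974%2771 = 1203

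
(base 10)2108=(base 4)200330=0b100000111100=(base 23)3mf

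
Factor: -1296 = -1 * 2^4 * 3^4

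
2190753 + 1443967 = 3634720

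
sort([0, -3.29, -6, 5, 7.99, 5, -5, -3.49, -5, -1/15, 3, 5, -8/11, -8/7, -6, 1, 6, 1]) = [-6, -6, -5, -5, -3.49, -3.29, -8/7, -8/11, -1/15, 0, 1, 1, 3, 5, 5, 5, 6, 7.99]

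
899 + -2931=-2032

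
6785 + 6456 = 13241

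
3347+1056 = 4403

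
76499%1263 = 719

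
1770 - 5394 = -3624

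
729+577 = 1306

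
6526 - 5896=630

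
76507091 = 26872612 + 49634479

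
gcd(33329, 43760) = 1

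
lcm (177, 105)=6195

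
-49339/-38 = 1298 + 15/38≈1298.39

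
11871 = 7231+4640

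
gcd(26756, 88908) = 4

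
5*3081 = 15405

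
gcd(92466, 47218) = 2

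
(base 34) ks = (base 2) 1011000100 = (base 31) mq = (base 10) 708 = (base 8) 1304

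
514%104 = 98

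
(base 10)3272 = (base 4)303020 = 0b110011001000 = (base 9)4435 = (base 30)3j2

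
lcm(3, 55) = 165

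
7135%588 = 79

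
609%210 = 189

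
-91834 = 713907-805741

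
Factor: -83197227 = -1 * 3^1 * 53^1 * 277^1 * 1889^1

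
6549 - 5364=1185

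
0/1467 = 0 = 0.00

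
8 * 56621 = 452968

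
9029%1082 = 373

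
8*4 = 32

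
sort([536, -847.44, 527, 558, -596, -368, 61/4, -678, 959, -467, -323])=[-847.44, -678, -596, -467, -368, -323, 61/4, 527, 536, 558, 959]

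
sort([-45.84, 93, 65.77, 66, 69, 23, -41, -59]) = [-59, -45.84, -41, 23, 65.77, 66, 69, 93]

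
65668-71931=-6263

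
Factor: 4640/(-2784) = -1 * 3^(-1) * 5^1 = -5/3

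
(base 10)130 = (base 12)aa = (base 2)10000010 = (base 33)3v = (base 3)11211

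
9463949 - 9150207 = 313742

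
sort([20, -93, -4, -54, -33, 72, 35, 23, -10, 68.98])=[-93, -54, -33, -10, -4, 20, 23, 35, 68.98, 72]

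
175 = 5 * 35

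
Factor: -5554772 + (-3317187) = -1*173^1*51283^1 = -8871959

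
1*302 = 302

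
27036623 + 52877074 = 79913697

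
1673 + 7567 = 9240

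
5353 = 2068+3285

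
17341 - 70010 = -52669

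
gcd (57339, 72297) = 2493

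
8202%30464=8202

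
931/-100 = -9 - 31/100 = -9.31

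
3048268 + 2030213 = 5078481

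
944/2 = 472 = 472.00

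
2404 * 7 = 16828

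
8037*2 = 16074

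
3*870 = 2610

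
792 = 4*198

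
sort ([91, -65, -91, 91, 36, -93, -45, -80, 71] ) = [-93, -91, -80, -65, -45, 36, 71, 91, 91] 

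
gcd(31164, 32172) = 84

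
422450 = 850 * 497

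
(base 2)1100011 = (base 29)3c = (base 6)243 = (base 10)99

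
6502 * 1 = 6502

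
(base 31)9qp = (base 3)111000010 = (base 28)c2g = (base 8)22410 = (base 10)9480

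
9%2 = 1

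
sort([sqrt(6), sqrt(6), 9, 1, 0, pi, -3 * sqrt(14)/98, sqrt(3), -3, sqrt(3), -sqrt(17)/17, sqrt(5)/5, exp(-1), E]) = [-3, -sqrt(17)/17, -3 * sqrt(14)/98, 0, exp(-1), sqrt(5)/5, 1, sqrt(3), sqrt(3), sqrt(6), sqrt(6), E, pi, 9]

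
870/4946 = 435/2473 ≈ 0.176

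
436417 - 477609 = -41192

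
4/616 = 1/154 ≈ 0.00649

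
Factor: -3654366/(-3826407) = 2^1 * 13^(-1) * 41^(-1) * 751^1 * 811^1 * 2393^(-1) = 1218122/1275469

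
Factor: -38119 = -1 * 38119^1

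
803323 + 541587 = 1344910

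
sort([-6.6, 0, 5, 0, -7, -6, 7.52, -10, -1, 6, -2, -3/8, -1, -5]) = [-10, -7, -6.6, -6, -5, -2, -1, -1, -3/8, 0, 0, 5, 6, 7.52]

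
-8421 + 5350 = -3071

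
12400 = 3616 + 8784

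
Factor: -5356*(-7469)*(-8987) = -1*2^2*7^1*11^2*13^1*19^1*43^1*97^1*103^1 = -359515624468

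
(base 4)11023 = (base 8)513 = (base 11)281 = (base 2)101001011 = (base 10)331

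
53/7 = 7 + 4/7 ≈ 7.57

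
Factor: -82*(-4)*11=2^3*11^1*41^1=3608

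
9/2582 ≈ 0.00349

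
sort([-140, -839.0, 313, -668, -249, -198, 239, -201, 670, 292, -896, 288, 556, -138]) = [-896, -839.0, -668, -249, -201, -198, -140, -138, 239, 288, 292, 313, 556, 670]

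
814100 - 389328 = 424772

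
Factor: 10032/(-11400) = -1*2^1*5^(-2)*11^1 = -22/25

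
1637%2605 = 1637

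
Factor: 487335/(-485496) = -1*2^(-3)*3^(-1)*5^1*11^(-1)*53^1 = -265/264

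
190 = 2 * 95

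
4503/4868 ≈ 0.925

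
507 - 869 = -362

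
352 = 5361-5009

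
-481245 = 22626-503871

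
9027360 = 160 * 56421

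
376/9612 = 94/2403 ≈ 0.0391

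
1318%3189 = 1318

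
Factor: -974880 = -1*2^5*3^2*5^1*677^1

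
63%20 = 3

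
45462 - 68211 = -22749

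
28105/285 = 5621/57 ≈ 98.61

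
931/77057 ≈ 0.0121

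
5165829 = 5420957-255128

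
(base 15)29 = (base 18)23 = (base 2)100111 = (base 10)39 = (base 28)1b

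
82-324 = -242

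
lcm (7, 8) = 56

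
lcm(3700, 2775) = 11100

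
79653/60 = 26551/20 = 1327.55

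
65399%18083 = 11150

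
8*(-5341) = -42728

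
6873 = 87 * 79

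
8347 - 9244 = -897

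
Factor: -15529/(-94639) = 17^(-1)*19^(-1)*53^1 = 53/323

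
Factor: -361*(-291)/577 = 3^1*19^2*97^1*577^(-1) = 105051/577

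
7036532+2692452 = 9728984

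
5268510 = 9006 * 585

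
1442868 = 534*2702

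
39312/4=9828=9828.00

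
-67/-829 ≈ 0.0808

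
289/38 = 7 + 23/38 ≈ 7.61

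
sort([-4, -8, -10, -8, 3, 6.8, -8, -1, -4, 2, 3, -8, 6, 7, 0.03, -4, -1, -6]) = [-10, -8, -8, -8, -8, -6, -4, -4, -4, -1, -1, 0.03, 2, 3, 3, 6, 6.8, 7]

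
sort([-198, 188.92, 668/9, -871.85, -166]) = [-871.85, -198, -166, 668/9, 188.92]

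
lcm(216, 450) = 5400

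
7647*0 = 0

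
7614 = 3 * 2538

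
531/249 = 2 + 11/83 ≈ 2.13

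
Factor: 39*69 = 3^2*13^1*23^1 = 2691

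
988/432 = 2 + 31/108 ≈ 2.29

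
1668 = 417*4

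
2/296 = 1/148 ≈ 0.00676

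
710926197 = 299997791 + 410928406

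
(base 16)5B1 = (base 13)881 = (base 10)1457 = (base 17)50C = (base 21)368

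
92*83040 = 7639680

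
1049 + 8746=9795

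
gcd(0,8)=8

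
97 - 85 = 12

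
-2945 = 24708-27653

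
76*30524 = 2319824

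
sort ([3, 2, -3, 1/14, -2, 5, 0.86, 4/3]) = [-3, -2, 1/14, 0.86, 4/3, 2, 3, 5]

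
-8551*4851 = -41480901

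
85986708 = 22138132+63848576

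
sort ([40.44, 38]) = [38, 40.44]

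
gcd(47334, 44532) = 6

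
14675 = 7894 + 6781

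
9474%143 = 36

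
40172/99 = 405 + 7/9 ≈ 405.78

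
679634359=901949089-222314730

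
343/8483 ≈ 0.0404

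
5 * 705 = 3525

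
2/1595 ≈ 0.00125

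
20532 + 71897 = 92429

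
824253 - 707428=116825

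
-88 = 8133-8221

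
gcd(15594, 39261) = 69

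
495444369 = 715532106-220087737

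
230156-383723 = -153567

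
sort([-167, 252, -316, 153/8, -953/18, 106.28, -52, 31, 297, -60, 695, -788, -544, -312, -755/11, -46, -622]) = [-788, -622, -544, -316, -312, -167, -755/11, -60, -953/18, -52, -46, 153/8, 31, 106.28, 252, 297, 695]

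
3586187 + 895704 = 4481891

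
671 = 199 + 472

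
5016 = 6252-1236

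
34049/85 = 400 + 49/85 ≈ 400.58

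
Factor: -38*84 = -1*2^3*3^1*7^1*19^1 = -3192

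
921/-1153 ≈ -0.799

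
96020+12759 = 108779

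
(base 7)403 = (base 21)9a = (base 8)307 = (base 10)199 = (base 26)7h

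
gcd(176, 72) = 8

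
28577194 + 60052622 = 88629816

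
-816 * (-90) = 73440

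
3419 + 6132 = 9551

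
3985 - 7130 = -3145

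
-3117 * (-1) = 3117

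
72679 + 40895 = 113574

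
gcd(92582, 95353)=17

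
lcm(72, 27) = 216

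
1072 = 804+268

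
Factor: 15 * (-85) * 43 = -1 * 3^1 * 5^2 * 17^1 * 43^1 = -54825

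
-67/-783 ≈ 0.0856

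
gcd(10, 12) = 2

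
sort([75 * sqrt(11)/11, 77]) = [75 * sqrt(11)/11, 77]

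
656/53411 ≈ 0.0123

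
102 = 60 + 42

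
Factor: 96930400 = 2^5*5^2*7^1*19^1*911^1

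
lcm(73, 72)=5256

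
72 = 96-24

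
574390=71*8090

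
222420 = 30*7414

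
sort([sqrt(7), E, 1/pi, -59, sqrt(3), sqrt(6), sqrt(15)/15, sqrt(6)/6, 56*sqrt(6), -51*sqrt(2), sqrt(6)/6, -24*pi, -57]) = [-24*pi, -51*sqrt(2), -59, -57, sqrt(15)/15, 1/pi, sqrt(6)/6, sqrt(6)/6, sqrt(3), sqrt(6), sqrt(7), E, 56*sqrt(6)]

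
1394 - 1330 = 64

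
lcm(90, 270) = 270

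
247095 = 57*4335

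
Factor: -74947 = -1*149^1*503^1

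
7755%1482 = 345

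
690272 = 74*9328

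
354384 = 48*7383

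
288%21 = 15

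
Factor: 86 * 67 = 2^1 * 43^1 * 67^1 = 5762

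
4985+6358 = 11343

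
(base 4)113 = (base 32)n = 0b10111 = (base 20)13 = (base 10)23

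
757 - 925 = -168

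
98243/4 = 24560 + 3/4 = 24560.75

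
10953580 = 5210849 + 5742731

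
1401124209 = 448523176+952601033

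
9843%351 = 15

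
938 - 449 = 489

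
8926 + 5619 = 14545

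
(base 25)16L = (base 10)796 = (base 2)1100011100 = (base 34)NE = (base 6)3404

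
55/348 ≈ 0.158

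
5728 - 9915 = -4187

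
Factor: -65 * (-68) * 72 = 2^5 * 3^2 * 5^1 * 13^1 * 17^1 = 318240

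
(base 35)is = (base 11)549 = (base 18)20a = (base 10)658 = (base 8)1222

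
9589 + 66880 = 76469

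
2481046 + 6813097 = 9294143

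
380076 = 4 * 95019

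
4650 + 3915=8565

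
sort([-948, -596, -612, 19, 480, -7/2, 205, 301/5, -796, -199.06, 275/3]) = [-948, -796, -612, -596, -199.06, -7/2, 19, 301/5, 275/3, 205, 480]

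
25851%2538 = 471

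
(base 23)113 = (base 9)676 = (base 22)135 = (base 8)1053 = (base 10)555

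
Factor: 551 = 19^1 * 29^1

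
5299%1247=311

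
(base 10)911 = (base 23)1ge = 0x38f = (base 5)12121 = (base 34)qr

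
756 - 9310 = -8554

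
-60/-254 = 30/127 ≈ 0.236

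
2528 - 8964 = -6436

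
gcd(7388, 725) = 1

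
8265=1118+7147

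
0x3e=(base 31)20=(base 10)62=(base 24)2e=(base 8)76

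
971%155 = 41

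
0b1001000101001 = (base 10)4649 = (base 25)7ao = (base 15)159e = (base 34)40p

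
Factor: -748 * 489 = -1 * 2^2 * 3^1 * 11^1 * 17^1 * 163^1 = -365772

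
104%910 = 104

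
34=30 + 4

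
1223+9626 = 10849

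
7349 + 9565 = 16914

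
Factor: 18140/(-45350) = -1 * 2^1 * 5^(-1) = -2/5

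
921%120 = 81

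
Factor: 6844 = 2^2*29^1*59^1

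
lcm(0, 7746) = 0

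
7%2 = 1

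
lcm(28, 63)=252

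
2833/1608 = 1 + 1225/1608 ≈ 1.76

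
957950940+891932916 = 1849883856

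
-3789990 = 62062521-65852511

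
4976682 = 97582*51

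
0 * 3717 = 0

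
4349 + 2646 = 6995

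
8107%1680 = 1387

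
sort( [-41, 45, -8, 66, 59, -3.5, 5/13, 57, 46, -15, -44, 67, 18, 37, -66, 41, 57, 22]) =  [-66, -44, -41, -15, -8, -3.5, 5/13, 18, 22, 37, 41, 45, 46, 57, 57, 59, 66, 67]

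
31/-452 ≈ -0.0686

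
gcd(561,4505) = 17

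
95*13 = 1235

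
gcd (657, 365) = 73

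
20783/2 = 10391 + 1/2 = 10391.50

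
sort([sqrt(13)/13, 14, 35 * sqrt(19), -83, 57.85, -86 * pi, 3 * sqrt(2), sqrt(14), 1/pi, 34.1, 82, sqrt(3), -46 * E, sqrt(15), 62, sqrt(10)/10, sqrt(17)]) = [-86 * pi, -46 * E, -83, sqrt(13)/13, sqrt(10)/10, 1/pi, sqrt(3), sqrt(14), sqrt(15), sqrt(17), 3 * sqrt(2), 14, 34.1, 57.85, 62, 82, 35 * sqrt(19)]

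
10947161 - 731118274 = -720171113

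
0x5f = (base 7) 164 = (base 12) 7b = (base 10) 95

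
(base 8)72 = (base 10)58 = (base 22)2e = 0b111010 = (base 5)213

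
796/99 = 8 + 4/99 ≈ 8.04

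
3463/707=4 + 635/707 ≈ 4.90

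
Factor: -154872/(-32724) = 2^1 * 101^(-1) * 239^1 = 478/101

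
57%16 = 9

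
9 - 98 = -89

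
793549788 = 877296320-83746532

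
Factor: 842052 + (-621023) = 83^1 * 2663^1 = 221029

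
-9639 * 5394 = -51992766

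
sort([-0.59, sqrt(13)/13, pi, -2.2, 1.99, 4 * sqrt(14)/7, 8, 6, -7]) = [-7, -2.2, -0.59, sqrt(13)/13, 1.99, 4 * sqrt(14)/7, pi, 6, 8]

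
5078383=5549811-471428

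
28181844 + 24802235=52984079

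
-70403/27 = -2607 - 14/27 ≈ -2607.52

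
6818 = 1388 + 5430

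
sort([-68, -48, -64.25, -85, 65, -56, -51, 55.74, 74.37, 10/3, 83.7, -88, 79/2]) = [-88, -85, -68, -64.25, -56, -51, -48, 10/3, 79/2, 55.74, 65, 74.37, 83.7]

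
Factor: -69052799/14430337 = -1*29^1*53^1*44927^1*14430337^ (-1)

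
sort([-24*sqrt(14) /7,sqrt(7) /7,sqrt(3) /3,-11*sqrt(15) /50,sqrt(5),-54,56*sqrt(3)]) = [-54,-24*sqrt(14) /7,-11*sqrt(15) /50,sqrt(7) /7,sqrt(3) /3,sqrt(5),56*sqrt(3)]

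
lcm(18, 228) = 684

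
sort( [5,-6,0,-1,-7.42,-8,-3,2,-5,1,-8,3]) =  [-8,-8,-7.42,-6,-5,-3,-1,0,1,2,3,5]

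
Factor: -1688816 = -1 * 2^4 * 59^1 * 1789^1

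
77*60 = 4620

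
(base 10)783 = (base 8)1417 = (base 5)11113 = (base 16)30f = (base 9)1060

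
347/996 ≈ 0.348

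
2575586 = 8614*299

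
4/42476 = 1/10619 ≈ 0.0000942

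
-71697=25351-97048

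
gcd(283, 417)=1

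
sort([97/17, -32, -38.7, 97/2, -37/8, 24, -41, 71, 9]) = [-41, -38.7, -32, -37/8, 97/17, 9, 24, 97/2, 71]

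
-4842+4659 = -183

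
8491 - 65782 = -57291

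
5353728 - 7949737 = -2596009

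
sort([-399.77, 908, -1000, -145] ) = [-1000, -399.77, -145, 908] 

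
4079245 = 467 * 8735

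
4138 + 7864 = 12002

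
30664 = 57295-26631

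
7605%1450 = 355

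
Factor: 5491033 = 89^1 * 103^1 * 599^1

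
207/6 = 69/2 = 34.50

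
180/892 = 45/223 ≈ 0.202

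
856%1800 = 856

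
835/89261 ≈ 0.00935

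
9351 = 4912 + 4439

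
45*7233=325485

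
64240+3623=67863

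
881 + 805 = 1686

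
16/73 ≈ 0.219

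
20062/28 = 1433/2 = 716.50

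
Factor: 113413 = 23^1 * 4931^1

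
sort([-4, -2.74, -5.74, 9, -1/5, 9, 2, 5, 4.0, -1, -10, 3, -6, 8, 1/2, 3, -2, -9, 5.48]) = [-10, -9, -6, -5.74, -4, -2.74, -2, -1, -1/5, 1/2, 2, 3, 3, 4.0, 5, 5.48, 8, 9, 9]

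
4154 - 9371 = -5217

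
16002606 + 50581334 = 66583940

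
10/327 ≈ 0.0306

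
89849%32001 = 25847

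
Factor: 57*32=2^5*3^1*19^1=1824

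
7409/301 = 24 + 185/301 ≈ 24.61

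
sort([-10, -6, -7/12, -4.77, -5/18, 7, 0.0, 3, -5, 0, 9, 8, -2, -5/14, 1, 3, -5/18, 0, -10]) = [-10, -10, -6, -5, -4.77, -2, -7/12, -5/14, -5/18, -5/18, 0.0, 0, 0, 1, 3, 3, 7, 8, 9]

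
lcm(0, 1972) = 0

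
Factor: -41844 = -1 * 2^2 * 3^1 * 11^1 * 317^1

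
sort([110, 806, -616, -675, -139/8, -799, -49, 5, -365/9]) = [-799, -675, -616, -49, -365/9, -139/8, 5, 110, 806]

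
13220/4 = 3305 = 3305.00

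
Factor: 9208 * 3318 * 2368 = 2^10 * 3^1 * 7^1 * 37^1 * 79^1 * 1151^1 = 72347476992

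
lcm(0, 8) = 0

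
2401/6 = 400 + 1/6 ≈ 400.17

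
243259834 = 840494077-597234243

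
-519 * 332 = -172308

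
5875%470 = 235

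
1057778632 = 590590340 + 467188292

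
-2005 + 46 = -1959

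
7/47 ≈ 0.149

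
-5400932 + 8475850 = 3074918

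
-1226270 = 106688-1332958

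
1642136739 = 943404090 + 698732649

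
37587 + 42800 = 80387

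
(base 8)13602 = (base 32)5s2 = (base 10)6018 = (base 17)13e0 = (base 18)10a6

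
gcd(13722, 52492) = 2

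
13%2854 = 13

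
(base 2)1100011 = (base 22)4b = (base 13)78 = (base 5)344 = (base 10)99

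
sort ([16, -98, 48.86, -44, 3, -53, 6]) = [-98, -53, -44, 3, 6, 16, 48.86]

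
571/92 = 6 + 19/92≈6.21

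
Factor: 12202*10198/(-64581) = -1*2^2*3^(-1)*11^(-1)*19^(-1)*103^(-1)*5099^1*6101^1 = -124435996/64581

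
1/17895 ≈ 0.0000559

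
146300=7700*19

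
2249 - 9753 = -7504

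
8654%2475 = 1229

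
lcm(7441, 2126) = 14882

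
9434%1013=317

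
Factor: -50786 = -1 * 2^1 * 67^1 * 379^1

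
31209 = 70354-39145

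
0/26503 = 0 = 0.00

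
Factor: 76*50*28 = 2^5*5^2*7^1*19^1 = 106400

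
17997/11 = 1636 + 1/11 ≈ 1636.09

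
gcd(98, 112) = 14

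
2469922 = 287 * 8606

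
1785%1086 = 699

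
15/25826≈0.000581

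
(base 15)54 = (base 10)79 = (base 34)2b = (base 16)4f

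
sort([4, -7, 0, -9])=[-9, -7, 0, 4]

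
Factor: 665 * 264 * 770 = 2^4 * 3^1 * 5^2 * 7^2 * 11^2 * 19^1 = 135181200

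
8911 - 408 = 8503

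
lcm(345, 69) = 345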